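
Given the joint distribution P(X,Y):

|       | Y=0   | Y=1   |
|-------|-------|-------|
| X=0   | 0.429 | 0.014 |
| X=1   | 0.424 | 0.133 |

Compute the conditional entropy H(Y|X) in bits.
0.5314 bits

H(Y|X) = H(X,Y) - H(X)

H(X,Y) = -Σ_{x,y} P(x,y) log₂ P(x,y). Per-cell terms -P(x,y)·log₂P(x,y):
  X=0: 0.5238, 0.0862
  X=1: 0.5249, 0.3871
Sum of the 4 terms: H(X,Y) = 1.5220 bits

Marginal of X (row sums):
  P(X=0) = 0.429 + 0.014 = 0.443
  P(X=1) = 0.424 + 0.133 = 0.557
H(X) = -[0.443·log₂(0.443) + 0.557·log₂(0.557)]
  = 0.5204 + 0.4702 = 0.9906 bits

H(Y|X) = H(X,Y) - H(X) = 1.5220 - 0.9906 = 0.5314 bits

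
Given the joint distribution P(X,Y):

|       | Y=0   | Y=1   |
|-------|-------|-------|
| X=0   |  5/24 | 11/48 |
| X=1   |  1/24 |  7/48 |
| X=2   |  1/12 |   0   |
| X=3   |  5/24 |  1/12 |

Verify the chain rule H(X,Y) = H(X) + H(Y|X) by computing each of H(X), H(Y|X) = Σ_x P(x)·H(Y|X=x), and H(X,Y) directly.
H(X) = 1.7918 bits, H(Y|X) = 0.8318 bits, H(X,Y) = 2.6236 bits

Marginal of X (row sums):
  P(X=0) = 5/24 + 11/48 = 7/16
  P(X=1) = 1/24 + 7/48 = 3/16
  P(X=2) = 1/12 + 0 = 1/12
  P(X=3) = 5/24 + 1/12 = 7/24
H(X) = -[(7/16)·log₂(7/16) + (3/16)·log₂(3/16) + (1/12)·log₂(1/12) + (7/24)·log₂(7/24)]
  = 0.5218 + 0.4528 + 0.2987 + 0.5185 = 1.7918 bits

H(Y|X) = Σ_x P(x)·H(Y|X=x):
  X=0: P(X=0) = 7/16, P(Y|X=0) = (10/21, 11/21) → H(Y|X=0) = 0.9984
  X=1: P(X=1) = 3/16, P(Y|X=1) = (2/9, 7/9) → H(Y|X=1) = 0.7642
  X=2: P(X=2) = 1/12, P(Y|X=2) = (1, 0) → H(Y|X=2) = 0.0000
  X=3: P(X=3) = 7/24, P(Y|X=3) = (5/7, 2/7) → H(Y|X=3) = 0.8631
H(Y|X) = (7/16)·0.9984 + (3/16)·0.7642 + (1/12)·0.0000 + (7/24)·0.8631 = 0.8318 bits

H(X,Y) = -Σ_{x,y} P(x,y) log₂ P(x,y). Per-cell terms -P(x,y)·log₂P(x,y):
  X=0: 0.4715, 0.4871
  X=1: 0.1910, 0.4051
  X=2: 0.2987, 0.0000
  X=3: 0.4715, 0.2987
  (cells with P = 0 contribute 0)
Sum of the 8 terms: H(X,Y) = 2.6236 bits

Chain rule check:
  H(X) + H(Y|X) = 1.7918 + 0.8318 = 2.6236 bits
  H(X,Y) = 2.6236 bits
✓ Chain rule verified.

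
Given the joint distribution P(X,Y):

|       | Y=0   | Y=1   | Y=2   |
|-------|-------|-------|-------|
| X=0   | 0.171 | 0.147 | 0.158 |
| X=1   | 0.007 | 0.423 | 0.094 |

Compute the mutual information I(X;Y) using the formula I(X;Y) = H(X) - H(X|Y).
0.2462 bits

I(X;Y) = H(X) - H(X|Y)

Marginal of X (row sums):
  P(X=0) = 0.171 + 0.147 + 0.158 = 0.476
  P(X=1) = 0.007 + 0.423 + 0.094 = 0.524
H(X) = -[0.476·log₂(0.476) + 0.524·log₂(0.524)]
  = 0.50978 + 0.48856 = 0.9983 bits

Marginal of Y (column sums):
  P(Y=0) = 0.171 + 0.007 = 0.178
  P(Y=1) = 0.147 + 0.423 = 0.570
  P(Y=2) = 0.158 + 0.094 = 0.252
H(X|Y) = Σ_y P(y)·H(X|Y=y):
  Y=0: P(Y=0) = 0.178, P(X|Y=0) = (171/178, 7/178) → H(X|Y=0) = 0.23919
  Y=1: P(Y=1) = 0.570, P(X|Y=1) = (49/190, 141/190) → H(X|Y=1) = 0.82355
  Y=2: P(Y=2) = 0.252, P(X|Y=2) = (79/126, 47/126) → H(X|Y=2) = 0.95296
H(X|Y) = 0.178·0.23919 + 0.570·0.82355 + 0.252·0.95296 = 0.7521 bits

I(X;Y) = H(X) - H(X|Y) = 0.9983 - 0.7521 = 0.2462 bits

Cross-check via I(X;Y) = H(X) + H(Y) - H(X,Y): computing H(Y) from the column sums and H(X,Y) from the 6 cells in the same way gives H(Y) = 1.4066 bits and H(X,Y) = 2.1587 bits, so
I(X;Y) = 0.9983 + 1.4066 - 2.1587 = 0.2462 bits ✓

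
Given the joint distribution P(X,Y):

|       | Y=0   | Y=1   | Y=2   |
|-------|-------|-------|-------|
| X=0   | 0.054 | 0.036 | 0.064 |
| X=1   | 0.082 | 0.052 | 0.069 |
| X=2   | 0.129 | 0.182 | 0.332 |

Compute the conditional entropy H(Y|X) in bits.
1.5020 bits

H(Y|X) = H(X,Y) - H(X)

H(X,Y) = -Σ_{x,y} P(x,y) log₂ P(x,y). Per-cell terms -P(x,y)·log₂P(x,y):
  X=0: 0.22739, 0.17265, 0.25381
  X=1: 0.29588, 0.22180, 0.26615
  X=2: 0.38114, 0.44735, 0.52813
Sum of the 9 terms: H(X,Y) = 2.7943 bits

Marginal of X (row sums):
  P(X=0) = 0.054 + 0.036 + 0.064 = 0.154
  P(X=1) = 0.082 + 0.052 + 0.069 = 0.203
  P(X=2) = 0.129 + 0.182 + 0.332 = 0.643
H(X) = -[0.154·log₂(0.154) + 0.203·log₂(0.203) + 0.643·log₂(0.643)]
  = 0.41565 + 0.46699 + 0.40966 = 1.2923 bits

H(Y|X) = H(X,Y) - H(X) = 2.7943 - 1.2923 = 1.5020 bits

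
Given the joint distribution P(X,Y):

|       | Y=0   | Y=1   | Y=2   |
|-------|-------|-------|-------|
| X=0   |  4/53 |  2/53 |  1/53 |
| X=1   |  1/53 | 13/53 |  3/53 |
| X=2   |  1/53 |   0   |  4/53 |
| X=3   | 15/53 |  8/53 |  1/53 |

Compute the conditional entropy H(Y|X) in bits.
1.0816 bits

H(Y|X) = H(X,Y) - H(X)

H(X,Y) = -Σ_{x,y} P(x,y) log₂ P(x,y). Per-cell terms -P(x,y)·log₂P(x,y):
  X=0: 0.28135, 0.17841, 0.10807
  X=1: 0.10807, 0.49731, 0.23451
  X=2: 0.10807, 0.00000, 0.28135
  X=3: 0.51539, 0.41176, 0.10807
  (cells with P = 0 contribute 0)
Sum of the 12 terms: H(X,Y) = 2.8324 bits

Marginal of X (row sums):
  P(X=0) = 4/53 + 2/53 + 1/53 = 7/53
  P(X=1) = 1/53 + 13/53 + 3/53 = 17/53
  P(X=2) = 1/53 + 0 + 4/53 = 5/53
  P(X=3) = 15/53 + 8/53 + 1/53 = 24/53
H(X) = -[(7/53)·log₂(7/53) + (17/53)·log₂(17/53) + (5/53)·log₂(5/53) + (24/53)·log₂(24/53)]
  = 0.38574 + 0.52618 + 0.32132 + 0.51757 = 1.7508 bits

H(Y|X) = H(X,Y) - H(X) = 2.8324 - 1.7508 = 1.0816 bits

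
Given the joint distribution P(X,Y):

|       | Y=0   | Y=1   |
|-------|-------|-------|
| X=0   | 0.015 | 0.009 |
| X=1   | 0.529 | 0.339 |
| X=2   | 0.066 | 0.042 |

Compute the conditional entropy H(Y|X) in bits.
0.9648 bits

H(Y|X) = H(X,Y) - H(X)

H(X,Y) = -Σ_{x,y} P(x,y) log₂ P(x,y). Per-cell terms -P(x,y)·log₂P(x,y):
  X=0: 0.09088, 0.06116
  X=1: 0.48597, 0.52906
  X=2: 0.25881, 0.19209
Sum of the 6 terms: H(X,Y) = 1.6180 bits

Marginal of X (row sums):
  P(X=0) = 0.015 + 0.009 = 0.024
  P(X=1) = 0.529 + 0.339 = 0.868
  P(X=2) = 0.066 + 0.042 = 0.108
H(X) = -[0.024·log₂(0.024) + 0.868·log₂(0.868) + 0.108·log₂(0.108)]
  = 0.12914 + 0.17727 + 0.34678 = 0.6532 bits

H(Y|X) = H(X,Y) - H(X) = 1.6180 - 0.6532 = 0.9648 bits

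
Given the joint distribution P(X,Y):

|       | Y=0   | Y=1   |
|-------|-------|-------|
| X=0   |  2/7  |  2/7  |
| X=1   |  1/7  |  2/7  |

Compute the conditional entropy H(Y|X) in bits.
0.9650 bits

H(Y|X) = H(X,Y) - H(X)

H(X,Y) = -Σ_{x,y} P(x,y) log₂ P(x,y). Per-cell terms -P(x,y)·log₂P(x,y):
  X=0: 0.51639, 0.51639
  X=1: 0.40105, 0.51639
Sum of the 4 terms: H(X,Y) = 1.9502 bits

Marginal of X (row sums):
  P(X=0) = 2/7 + 2/7 = 4/7
  P(X=1) = 1/7 + 2/7 = 3/7
H(X) = -[(4/7)·log₂(4/7) + (3/7)·log₂(3/7)]
  = 0.46135 + 0.52388 = 0.9852 bits

H(Y|X) = H(X,Y) - H(X) = 1.9502 - 0.9852 = 0.9650 bits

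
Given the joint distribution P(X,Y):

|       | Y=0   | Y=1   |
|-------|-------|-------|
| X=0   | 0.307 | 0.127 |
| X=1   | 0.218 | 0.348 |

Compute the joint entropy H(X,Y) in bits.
1.9101 bits

H(X,Y) = -Σ_{x,y} P(x,y) log₂ P(x,y). Per-cell terms -P(x,y)·log₂P(x,y):
  X=0: 0.5230, 0.3781
  X=1: 0.4791, 0.5299
Sum of the 4 terms: H(X,Y) = 1.9101 bits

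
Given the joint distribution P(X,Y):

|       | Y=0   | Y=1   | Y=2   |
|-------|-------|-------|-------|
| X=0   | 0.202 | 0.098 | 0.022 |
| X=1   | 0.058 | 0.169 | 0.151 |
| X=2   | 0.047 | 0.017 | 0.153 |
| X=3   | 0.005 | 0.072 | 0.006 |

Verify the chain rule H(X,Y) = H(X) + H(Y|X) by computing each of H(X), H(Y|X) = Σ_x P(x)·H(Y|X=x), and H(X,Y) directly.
H(X) = 1.8333 bits, H(Y|X) = 1.2434 bits, H(X,Y) = 3.0767 bits

Marginal of X (row sums):
  P(X=0) = 0.202 + 0.098 + 0.022 = 0.322
  P(X=1) = 0.058 + 0.169 + 0.151 = 0.378
  P(X=2) = 0.047 + 0.017 + 0.153 = 0.217
  P(X=3) = 0.005 + 0.072 + 0.006 = 0.083
H(X) = -[0.322·log₂(0.322) + 0.378·log₂(0.378) + 0.217·log₂(0.217) + 0.083·log₂(0.083)]
  = 0.52643 + 0.53054 + 0.47832 + 0.29803 = 1.8333 bits

H(Y|X) = Σ_x P(x)·H(Y|X=x):
  X=0: P(X=0) = 0.322, P(Y|X=0) = (101/161, 7/23, 11/161) → H(Y|X=0) = 1.20884
  X=1: P(X=1) = 0.378, P(Y|X=1) = (29/189, 169/378, 151/378) → H(Y|X=1) = 1.46301
  X=2: P(X=2) = 0.217, P(Y|X=2) = (47/217, 17/217, 153/217) → H(Y|X=2) = 1.12131
  X=3: P(X=3) = 0.083, P(Y|X=3) = (5/83, 72/83, 6/83) → H(Y|X=3) = 0.69608
H(Y|X) = 0.322·1.20884 + 0.378·1.46301 + 0.217·1.12131 + 0.083·0.69608 = 1.2434 bits

H(X,Y) = -Σ_{x,y} P(x,y) log₂ P(x,y). Per-cell terms -P(x,y)·log₂P(x,y):
  X=0: 0.46613, 0.32841, 0.12114
  X=1: 0.23825, 0.43347, 0.41183
  X=2: 0.20733, 0.09993, 0.41438
  X=3: 0.03822, 0.27330, 0.04428
Sum of the 12 terms: H(X,Y) = 3.0767 bits

Chain rule check:
  H(X) + H(Y|X) = 1.8333 + 1.2434 = 3.0767 bits
  H(X,Y) = 3.0767 bits
✓ Chain rule verified.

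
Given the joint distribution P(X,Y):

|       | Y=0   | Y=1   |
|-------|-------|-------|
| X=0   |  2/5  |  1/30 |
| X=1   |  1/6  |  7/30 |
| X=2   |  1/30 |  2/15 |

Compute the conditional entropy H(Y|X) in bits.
0.6818 bits

H(Y|X) = H(X,Y) - H(X)

H(X,Y) = -Σ_{x,y} P(x,y) log₂ P(x,y). Per-cell terms -P(x,y)·log₂P(x,y):
  X=0: 0.52877, 0.16356
  X=1: 0.43083, 0.48989
  X=2: 0.16356, 0.38759
Sum of the 6 terms: H(X,Y) = 2.1642 bits

Marginal of X (row sums):
  P(X=0) = 2/5 + 1/30 = 13/30
  P(X=1) = 1/6 + 7/30 = 2/5
  P(X=2) = 1/30 + 2/15 = 1/6
H(X) = -[(13/30)·log₂(13/30) + (2/5)·log₂(2/5) + (1/6)·log₂(1/6)]
  = 0.52280 + 0.52877 + 0.43083 = 1.4824 bits

H(Y|X) = H(X,Y) - H(X) = 2.1642 - 1.4824 = 0.6818 bits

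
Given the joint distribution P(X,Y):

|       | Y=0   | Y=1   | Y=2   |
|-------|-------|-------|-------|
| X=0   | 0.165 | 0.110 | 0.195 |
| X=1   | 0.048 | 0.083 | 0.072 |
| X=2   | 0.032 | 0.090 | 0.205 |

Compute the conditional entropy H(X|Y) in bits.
1.4372 bits

H(X|Y) = H(X,Y) - H(Y)

H(X,Y) = -Σ_{x,y} P(x,y) log₂ P(x,y). Per-cell terms -P(x,y)·log₂P(x,y):
  X=0: 0.42891, 0.35029, 0.45990
  X=1: 0.21028, 0.29803, 0.27330
  X=2: 0.15891, 0.31265, 0.46869
Sum of the 9 terms: H(X,Y) = 2.9610 bits

Marginal of Y (column sums):
  P(Y=0) = 0.165 + 0.048 + 0.032 = 0.245
  P(Y=1) = 0.110 + 0.083 + 0.090 = 0.283
  P(Y=2) = 0.195 + 0.072 + 0.205 = 0.472
H(Y) = -[0.245·log₂(0.245) + 0.283·log₂(0.283) + 0.472·log₂(0.472)]
  = 0.49714 + 0.51538 + 0.51124 = 1.5238 bits

H(X|Y) = H(X,Y) - H(Y) = 2.9610 - 1.5238 = 1.4372 bits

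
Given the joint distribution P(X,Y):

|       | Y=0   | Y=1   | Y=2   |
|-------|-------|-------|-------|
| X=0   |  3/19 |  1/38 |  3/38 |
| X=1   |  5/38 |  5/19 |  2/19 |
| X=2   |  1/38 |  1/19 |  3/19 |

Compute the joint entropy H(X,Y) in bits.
2.8636 bits

H(X,Y) = -Σ_{x,y} P(x,y) log₂ P(x,y). Per-cell terms -P(x,y)·log₂P(x,y):
  X=0: 0.42047, 0.13810, 0.28918
  X=1: 0.38500, 0.50684, 0.34189
  X=2: 0.13810, 0.22358, 0.42047
Sum of the 9 terms: H(X,Y) = 2.8636 bits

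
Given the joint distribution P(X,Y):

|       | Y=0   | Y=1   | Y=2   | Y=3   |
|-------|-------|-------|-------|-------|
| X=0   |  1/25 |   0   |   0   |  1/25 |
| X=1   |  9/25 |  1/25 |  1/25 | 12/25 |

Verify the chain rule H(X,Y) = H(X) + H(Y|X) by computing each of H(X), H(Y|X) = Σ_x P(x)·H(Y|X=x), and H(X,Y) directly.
H(X) = 0.4022 bits, H(Y|X) = 1.3797 bits, H(X,Y) = 1.7819 bits

Marginal of X (row sums):
  P(X=0) = 1/25 + 0 + 0 + 1/25 = 2/25
  P(X=1) = 9/25 + 1/25 + 1/25 + 12/25 = 23/25
H(X) = -[(2/25)·log₂(2/25) + (23/25)·log₂(23/25)]
  = 0.29151 + 0.11067 = 0.4022 bits

H(Y|X) = Σ_x P(x)·H(Y|X=x):
  X=0: P(X=0) = 2/25, P(Y|X=0) = (1/2, 0, 0, 1/2) → H(Y|X=0) = 1.00000
  X=1: P(X=1) = 23/25, P(Y|X=1) = (9/23, 1/23, 1/23, 12/23) → H(Y|X=1) = 1.41274
H(Y|X) = (2/25)·1.00000 + (23/25)·1.41274 = 1.3797 bits

H(X,Y) = -Σ_{x,y} P(x,y) log₂ P(x,y). Per-cell terms -P(x,y)·log₂P(x,y):
  X=0: 0.18575, 0.00000, 0.00000, 0.18575
  X=1: 0.53062, 0.18575, 0.18575, 0.50827
  (cells with P = 0 contribute 0)
Sum of the 8 terms: H(X,Y) = 1.7819 bits

Chain rule check:
  H(X) + H(Y|X) = 0.4022 + 1.3797 = 1.7819 bits
  H(X,Y) = 1.7819 bits
✓ Chain rule verified.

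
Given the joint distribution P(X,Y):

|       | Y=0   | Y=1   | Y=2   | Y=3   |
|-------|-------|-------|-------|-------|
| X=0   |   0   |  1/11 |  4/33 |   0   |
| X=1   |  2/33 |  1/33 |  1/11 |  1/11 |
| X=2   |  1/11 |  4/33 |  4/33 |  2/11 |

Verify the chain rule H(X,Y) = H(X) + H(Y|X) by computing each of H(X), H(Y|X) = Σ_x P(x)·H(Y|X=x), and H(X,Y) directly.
H(X) = 1.4787 bits, H(Y|X) = 1.7315 bits, H(X,Y) = 3.2102 bits

Marginal of X (row sums):
  P(X=0) = 0 + 1/11 + 4/33 + 0 = 7/33
  P(X=1) = 2/33 + 1/33 + 1/11 + 1/11 = 3/11
  P(X=2) = 1/11 + 4/33 + 4/33 + 2/11 = 17/33
H(X) = -[(7/33)·log₂(7/33) + (3/11)·log₂(3/11) + (17/33)·log₂(17/33)]
  = 0.47452 + 0.51122 + 0.49296 = 1.4787 bits

H(Y|X) = Σ_x P(x)·H(Y|X=x):
  X=0: P(X=0) = 7/33, P(Y|X=0) = (0, 3/7, 4/7, 0) → H(Y|X=0) = 0.98523
  X=1: P(X=1) = 3/11, P(Y|X=1) = (2/9, 1/9, 1/3, 1/3) → H(Y|X=1) = 1.89106
  X=2: P(X=2) = 17/33, P(Y|X=2) = (3/17, 4/17, 4/17, 6/17) → H(Y|X=2) = 1.95425
H(Y|X) = (7/33)·0.98523 + (3/11)·1.89106 + (17/33)·1.95425 = 1.7315 bits

H(X,Y) = -Σ_{x,y} P(x,y) log₂ P(x,y). Per-cell terms -P(x,y)·log₂P(x,y):
  X=0: 0.00000, 0.31449, 0.36902, 0.00000
  X=1: 0.24511, 0.15286, 0.31449, 0.31449
  X=2: 0.31449, 0.36902, 0.36902, 0.44717
  (cells with P = 0 contribute 0)
Sum of the 12 terms: H(X,Y) = 3.2102 bits

Chain rule check:
  H(X) + H(Y|X) = 1.4787 + 1.7315 = 3.2102 bits
  H(X,Y) = 3.2102 bits
✓ Chain rule verified.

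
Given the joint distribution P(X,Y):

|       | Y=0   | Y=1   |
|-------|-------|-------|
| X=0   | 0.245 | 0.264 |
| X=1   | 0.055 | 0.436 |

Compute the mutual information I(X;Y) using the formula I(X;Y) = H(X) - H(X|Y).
0.1244 bits

I(X;Y) = H(X) - H(X|Y)

Marginal of X (row sums):
  P(X=0) = 0.245 + 0.264 = 0.509
  P(X=1) = 0.055 + 0.436 = 0.491
H(X) = -[0.509·log₂(0.509) + 0.491·log₂(0.491)]
  = 0.4959 + 0.5039 = 0.9998 bits

Marginal of Y (column sums):
  P(Y=0) = 0.245 + 0.055 = 0.300
  P(Y=1) = 0.264 + 0.436 = 0.700
H(X|Y) = Σ_y P(y)·H(X|Y=y):
  Y=0: P(Y=0) = 0.300, P(X|Y=0) = (49/60, 11/60) → H(X|Y=0) = 0.6873
  Y=1: P(Y=1) = 0.700, P(X|Y=1) = (66/175, 109/175) → H(X|Y=1) = 0.9560
H(X|Y) = 0.300·0.6873 + 0.700·0.9560 = 0.8754 bits

I(X;Y) = H(X) - H(X|Y) = 0.9998 - 0.8754 = 0.1244 bits

Cross-check via I(X;Y) = H(X) + H(Y) - H(X,Y): computing H(Y) from the column sums and H(X,Y) from the 4 cells in the same way gives H(Y) = 0.8813 bits and H(X,Y) = 1.7567 bits, so
I(X;Y) = 0.9998 + 0.8813 - 1.7567 = 0.1244 bits ✓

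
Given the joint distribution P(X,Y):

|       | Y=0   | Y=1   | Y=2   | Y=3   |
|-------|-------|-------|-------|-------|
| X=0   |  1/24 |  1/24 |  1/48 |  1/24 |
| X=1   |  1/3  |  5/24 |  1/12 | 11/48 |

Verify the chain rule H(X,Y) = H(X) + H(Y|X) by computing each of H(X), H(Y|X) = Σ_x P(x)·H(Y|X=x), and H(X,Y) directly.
H(X) = 0.5993 bits, H(Y|X) = 1.8758 bits, H(X,Y) = 2.4751 bits

Marginal of X (row sums):
  P(X=0) = 1/24 + 1/24 + 1/48 + 1/24 = 7/48
  P(X=1) = 1/3 + 5/24 + 1/12 + 11/48 = 41/48
H(X) = -[(7/48)·log₂(7/48) + (41/48)·log₂(41/48)]
  = 0.40507 + 0.19425 = 0.5993 bits

H(Y|X) = Σ_x P(x)·H(Y|X=x):
  X=0: P(X=0) = 7/48, P(Y|X=0) = (2/7, 2/7, 1/7, 2/7) → H(Y|X=0) = 1.95021
  X=1: P(X=1) = 41/48, P(Y|X=1) = (16/41, 10/41, 4/41, 11/41) → H(Y|X=1) = 1.86309
H(Y|X) = (7/48)·1.95021 + (41/48)·1.86309 = 1.8758 bits

H(X,Y) = -Σ_{x,y} P(x,y) log₂ P(x,y). Per-cell terms -P(x,y)·log₂P(x,y):
  X=0: 0.19104, 0.19104, 0.11635, 0.19104
  X=1: 0.52832, 0.47147, 0.29875, 0.48710
Sum of the 8 terms: H(X,Y) = 2.4751 bits

Chain rule check:
  H(X) + H(Y|X) = 0.5993 + 1.8758 = 2.4751 bits
  H(X,Y) = 2.4751 bits
✓ Chain rule verified.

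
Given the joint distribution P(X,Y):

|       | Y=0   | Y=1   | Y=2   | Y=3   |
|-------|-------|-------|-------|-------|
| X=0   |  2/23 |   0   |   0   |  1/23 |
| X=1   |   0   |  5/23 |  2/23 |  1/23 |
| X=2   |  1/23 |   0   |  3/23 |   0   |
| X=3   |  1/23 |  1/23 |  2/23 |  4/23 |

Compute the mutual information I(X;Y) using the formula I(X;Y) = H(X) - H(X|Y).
0.6513 bits

I(X;Y) = H(X) - H(X|Y)

Marginal of X (row sums):
  P(X=0) = 2/23 + 0 + 0 + 1/23 = 3/23
  P(X=1) = 0 + 5/23 + 2/23 + 1/23 = 8/23
  P(X=2) = 1/23 + 0 + 3/23 + 0 = 4/23
  P(X=3) = 1/23 + 1/23 + 2/23 + 4/23 = 8/23
H(X) = -[(3/23)·log₂(3/23) + (8/23)·log₂(8/23) + (4/23)·log₂(4/23) + (8/23)·log₂(8/23)]
  = 0.383296 + 0.529935 + 0.438880 + 0.529935 = 1.88205 bits

Marginal of Y (column sums):
  P(Y=0) = 2/23 + 0 + 1/23 + 1/23 = 4/23
  P(Y=1) = 0 + 5/23 + 0 + 1/23 = 6/23
  P(Y=2) = 0 + 2/23 + 3/23 + 2/23 = 7/23
  P(Y=3) = 1/23 + 1/23 + 0 + 4/23 = 6/23
H(X|Y) = Σ_y P(y)·H(X|Y=y):
  Y=0: P(Y=0) = 4/23, P(X|Y=0) = (1/2, 0, 1/4, 1/4) → H(X|Y=0) = 1.500000
  Y=1: P(Y=1) = 6/23, P(X|Y=1) = (0, 5/6, 0, 1/6) → H(X|Y=1) = 0.650022
  Y=2: P(Y=2) = 7/23, P(X|Y=2) = (0, 2/7, 3/7, 2/7) → H(X|Y=2) = 1.556657
  Y=3: P(Y=3) = 6/23, P(X|Y=3) = (1/6, 1/6, 0, 2/3) → H(X|Y=3) = 1.251629
H(X|Y) = (4/23)·1.500000 + (6/23)·0.650022 + (7/23)·1.556657 + (6/23)·1.251629 = 1.23072 bits

I(X;Y) = H(X) - H(X|Y) = 1.88205 - 1.23072 = 0.6513 bits

Cross-check via I(X;Y) = H(X) + H(Y) - H(X,Y): computing H(Y) from the column sums and H(X,Y) from the 16 cells in the same way gives H(Y) = 1.97265 bits and H(X,Y) = 3.20337 bits, so
I(X;Y) = 1.88205 + 1.97265 - 3.20337 = 0.6513 bits ✓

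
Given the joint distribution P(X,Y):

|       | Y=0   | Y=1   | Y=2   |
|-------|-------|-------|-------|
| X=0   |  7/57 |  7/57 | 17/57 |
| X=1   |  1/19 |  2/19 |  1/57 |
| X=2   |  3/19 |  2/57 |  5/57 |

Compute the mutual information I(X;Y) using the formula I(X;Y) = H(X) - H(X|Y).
0.1669 bits

I(X;Y) = H(X) - H(X|Y)

Marginal of X (row sums):
  P(X=0) = 7/57 + 7/57 + 17/57 = 31/57
  P(X=1) = 1/19 + 2/19 + 1/57 = 10/57
  P(X=2) = 3/19 + 2/57 + 5/57 = 16/57
H(X) = -[(31/57)·log₂(31/57) + (10/57)·log₂(10/57) + (16/57)·log₂(16/57)]
  = 0.4779 + 0.4405 + 0.5145 = 1.4329 bits

Marginal of Y (column sums):
  P(Y=0) = 7/57 + 1/19 + 3/19 = 1/3
  P(Y=1) = 7/57 + 2/19 + 2/57 = 5/19
  P(Y=2) = 17/57 + 1/57 + 5/57 = 23/57
H(X|Y) = Σ_y P(y)·H(X|Y=y):
  Y=0: P(Y=0) = 1/3, P(X|Y=0) = (7/19, 3/19, 9/19) → H(X|Y=0) = 1.4618
  Y=1: P(Y=1) = 5/19, P(X|Y=1) = (7/15, 2/5, 2/15) → H(X|Y=1) = 1.4295
  Y=2: P(Y=2) = 23/57, P(X|Y=2) = (17/23, 1/23, 5/23) → H(X|Y=2) = 0.9976
H(X|Y) = (1/3)·1.4618 + (5/19)·1.4295 + (23/57)·0.9976 = 1.2660 bits

I(X;Y) = H(X) - H(X|Y) = 1.4329 - 1.2660 = 0.1669 bits

Cross-check via I(X;Y) = H(X) + H(Y) - H(X,Y): computing H(Y) from the column sums and H(X,Y) from the 9 cells in the same way gives H(Y) = 1.5635 bits and H(X,Y) = 2.8295 bits, so
I(X;Y) = 1.4329 + 1.5635 - 2.8295 = 0.1669 bits ✓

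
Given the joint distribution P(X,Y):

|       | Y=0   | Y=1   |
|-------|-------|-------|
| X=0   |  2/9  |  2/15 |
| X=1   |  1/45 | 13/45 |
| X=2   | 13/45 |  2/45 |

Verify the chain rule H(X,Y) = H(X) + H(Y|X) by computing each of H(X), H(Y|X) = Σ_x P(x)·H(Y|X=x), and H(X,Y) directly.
H(X) = 1.5828 bits, H(Y|X) = 0.6437 bits, H(X,Y) = 2.2265 bits

Marginal of X (row sums):
  P(X=0) = 2/9 + 2/15 = 16/45
  P(X=1) = 1/45 + 13/45 = 14/45
  P(X=2) = 13/45 + 2/45 = 1/3
H(X) = -[(16/45)·log₂(16/45) + (14/45)·log₂(14/45) + (1/3)·log₂(1/3)]
  = 0.53044 + 0.52407 + 0.52832 = 1.5828 bits

H(Y|X) = Σ_x P(x)·H(Y|X=x):
  X=0: P(X=0) = 16/45, P(Y|X=0) = (5/8, 3/8) → H(Y|X=0) = 0.95443
  X=1: P(X=1) = 14/45, P(Y|X=1) = (1/14, 13/14) → H(Y|X=1) = 0.37123
  X=2: P(X=2) = 1/3, P(Y|X=2) = (13/15, 2/15) → H(Y|X=2) = 0.56651
H(Y|X) = (16/45)·0.95443 + (14/45)·0.37123 + (1/3)·0.56651 = 0.6437 bits

H(X,Y) = -Σ_{x,y} P(x,y) log₂ P(x,y). Per-cell terms -P(x,y)·log₂P(x,y):
  X=0: 0.48221, 0.38759
  X=1: 0.12204, 0.51752
  X=2: 0.51752, 0.19964
Sum of the 6 terms: H(X,Y) = 2.2265 bits

Chain rule check:
  H(X) + H(Y|X) = 1.5828 + 0.6437 = 2.2265 bits
  H(X,Y) = 2.2265 bits
✓ Chain rule verified.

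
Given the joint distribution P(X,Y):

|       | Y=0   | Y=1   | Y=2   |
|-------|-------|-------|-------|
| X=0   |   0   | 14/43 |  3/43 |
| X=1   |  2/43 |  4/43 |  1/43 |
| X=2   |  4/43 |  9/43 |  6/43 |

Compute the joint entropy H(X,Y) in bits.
2.6333 bits

H(X,Y) = -Σ_{x,y} P(x,y) log₂ P(x,y). Per-cell terms -P(x,y)·log₂P(x,y):
  X=0: 0.00000, 0.52709, 0.26800
  X=1: 0.20587, 0.31872, 0.12619
  X=2: 0.31872, 0.47226, 0.39646
  (cells with P = 0 contribute 0)
Sum of the 9 terms: H(X,Y) = 2.6333 bits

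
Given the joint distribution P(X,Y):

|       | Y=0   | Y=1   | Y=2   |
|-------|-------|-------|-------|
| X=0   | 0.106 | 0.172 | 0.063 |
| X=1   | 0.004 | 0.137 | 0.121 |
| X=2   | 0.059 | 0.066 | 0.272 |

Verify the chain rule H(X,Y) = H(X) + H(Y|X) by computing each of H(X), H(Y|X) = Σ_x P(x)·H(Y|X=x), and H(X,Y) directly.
H(X) = 1.5647 bits, H(Y|X) = 1.2706 bits, H(X,Y) = 2.8353 bits

Marginal of X (row sums):
  P(X=0) = 0.106 + 0.172 + 0.063 = 0.341
  P(X=1) = 0.004 + 0.137 + 0.121 = 0.262
  P(X=2) = 0.059 + 0.066 + 0.272 = 0.397
H(X) = -[0.341·log₂(0.341) + 0.262·log₂(0.262) + 0.397·log₂(0.397)]
  = 0.52929 + 0.50628 + 0.52912 = 1.5647 bits

H(Y|X) = Σ_x P(x)·H(Y|X=x):
  X=0: P(X=0) = 0.341, P(Y|X=0) = (106/341, 172/341, 63/341) → H(Y|X=0) = 1.47214
  X=1: P(X=1) = 0.262, P(Y|X=1) = (2/131, 137/262, 121/262) → H(Y|X=1) = 1.09597
  X=2: P(X=2) = 0.397, P(Y|X=2) = (59/397, 66/397, 272/397) → H(Y|X=2) = 1.21285
H(Y|X) = 0.341·1.47214 + 0.262·1.09597 + 0.397·1.21285 = 1.2706 bits

H(X,Y) = -Σ_{x,y} P(x,y) log₂ P(x,y). Per-cell terms -P(x,y)·log₂P(x,y):
  X=0: 0.34321, 0.43680, 0.25128
  X=1: 0.03186, 0.39288, 0.36868
  X=2: 0.24091, 0.25881, 0.51090
Sum of the 9 terms: H(X,Y) = 2.8353 bits

Chain rule check:
  H(X) + H(Y|X) = 1.5647 + 1.2706 = 2.8353 bits
  H(X,Y) = 2.8353 bits
✓ Chain rule verified.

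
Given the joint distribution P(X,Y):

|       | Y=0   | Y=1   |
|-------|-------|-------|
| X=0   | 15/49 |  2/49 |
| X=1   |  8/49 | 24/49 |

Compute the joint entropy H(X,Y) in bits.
1.6424 bits

H(X,Y) = -Σ_{x,y} P(x,y) log₂ P(x,y). Per-cell terms -P(x,y)·log₂P(x,y):
  X=0: 0.52280, 0.18836
  X=1: 0.42689, 0.50437
Sum of the 4 terms: H(X,Y) = 1.6424 bits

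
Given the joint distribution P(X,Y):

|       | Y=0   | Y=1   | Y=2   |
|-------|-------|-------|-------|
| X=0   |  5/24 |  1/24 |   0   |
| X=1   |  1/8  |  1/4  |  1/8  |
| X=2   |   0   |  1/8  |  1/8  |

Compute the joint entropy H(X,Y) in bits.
2.6625 bits

H(X,Y) = -Σ_{x,y} P(x,y) log₂ P(x,y). Per-cell terms -P(x,y)·log₂P(x,y):
  X=0: 0.4715, 0.1910, 0.0000
  X=1: 0.3750, 0.5000, 0.3750
  X=2: 0.0000, 0.3750, 0.3750
  (cells with P = 0 contribute 0)
Sum of the 9 terms: H(X,Y) = 2.6625 bits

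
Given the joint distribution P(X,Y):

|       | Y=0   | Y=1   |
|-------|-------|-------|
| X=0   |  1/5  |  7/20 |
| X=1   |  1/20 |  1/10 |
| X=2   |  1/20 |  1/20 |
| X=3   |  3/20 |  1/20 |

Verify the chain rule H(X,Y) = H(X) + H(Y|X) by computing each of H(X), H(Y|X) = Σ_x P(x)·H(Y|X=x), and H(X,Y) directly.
H(X) = 1.6815 bits, H(Y|X) = 0.9201 bits, H(X,Y) = 2.6016 bits

Marginal of X (row sums):
  P(X=0) = 1/5 + 7/20 = 11/20
  P(X=1) = 1/20 + 1/10 = 3/20
  P(X=2) = 1/20 + 1/20 = 1/10
  P(X=3) = 3/20 + 1/20 = 1/5
H(X) = -[(11/20)·log₂(11/20) + (3/20)·log₂(3/20) + (1/10)·log₂(1/10) + (1/5)·log₂(1/5)]
  = 0.4744 + 0.4105 + 0.3322 + 0.4644 = 1.6815 bits

H(Y|X) = Σ_x P(x)·H(Y|X=x):
  X=0: P(X=0) = 11/20, P(Y|X=0) = (4/11, 7/11) → H(Y|X=0) = 0.9457
  X=1: P(X=1) = 3/20, P(Y|X=1) = (1/3, 2/3) → H(Y|X=1) = 0.9183
  X=2: P(X=2) = 1/10, P(Y|X=2) = (1/2, 1/2) → H(Y|X=2) = 1.0000
  X=3: P(X=3) = 1/5, P(Y|X=3) = (3/4, 1/4) → H(Y|X=3) = 0.8113
H(Y|X) = (11/20)·0.9457 + (3/20)·0.9183 + (1/10)·1.0000 + (1/5)·0.8113 = 0.9201 bits

H(X,Y) = -Σ_{x,y} P(x,y) log₂ P(x,y). Per-cell terms -P(x,y)·log₂P(x,y):
  X=0: 0.4644, 0.5301
  X=1: 0.2161, 0.3322
  X=2: 0.2161, 0.2161
  X=3: 0.4105, 0.2161
Sum of the 8 terms: H(X,Y) = 2.6016 bits

Chain rule check:
  H(X) + H(Y|X) = 1.6815 + 0.9201 = 2.6016 bits
  H(X,Y) = 2.6016 bits
✓ Chain rule verified.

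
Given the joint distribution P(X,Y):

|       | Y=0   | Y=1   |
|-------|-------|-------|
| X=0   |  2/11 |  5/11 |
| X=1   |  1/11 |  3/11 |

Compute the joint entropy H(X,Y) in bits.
1.7899 bits

H(X,Y) = -Σ_{x,y} P(x,y) log₂ P(x,y). Per-cell terms -P(x,y)·log₂P(x,y):
  X=0: 0.4472, 0.5170
  X=1: 0.3145, 0.5112
Sum of the 4 terms: H(X,Y) = 1.7899 bits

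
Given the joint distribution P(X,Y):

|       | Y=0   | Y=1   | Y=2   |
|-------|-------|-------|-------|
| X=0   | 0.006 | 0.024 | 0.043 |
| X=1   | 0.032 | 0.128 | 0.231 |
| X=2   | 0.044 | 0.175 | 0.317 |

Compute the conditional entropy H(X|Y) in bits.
1.2876 bits

H(X|Y) = H(X,Y) - H(Y)

H(X,Y) = -Σ_{x,y} P(x,y) log₂ P(x,y). Per-cell terms -P(x,y)·log₂P(x,y):
  X=0: 0.0443, 0.1291, 0.1952
  X=1: 0.1589, 0.3796, 0.4883
  X=2: 0.1983, 0.4401, 0.5254
Sum of the 9 terms: H(X,Y) = 2.5592 bits

Marginal of Y (column sums):
  P(Y=0) = 0.006 + 0.032 + 0.044 = 0.082
  P(Y=1) = 0.024 + 0.128 + 0.175 = 0.327
  P(Y=2) = 0.043 + 0.231 + 0.317 = 0.591
H(Y) = -[0.082·log₂(0.082) + 0.327·log₂(0.327) + 0.591·log₂(0.591)]
  = 0.2959 + 0.5273 + 0.4484 = 1.2716 bits

H(X|Y) = H(X,Y) - H(Y) = 2.5592 - 1.2716 = 1.2876 bits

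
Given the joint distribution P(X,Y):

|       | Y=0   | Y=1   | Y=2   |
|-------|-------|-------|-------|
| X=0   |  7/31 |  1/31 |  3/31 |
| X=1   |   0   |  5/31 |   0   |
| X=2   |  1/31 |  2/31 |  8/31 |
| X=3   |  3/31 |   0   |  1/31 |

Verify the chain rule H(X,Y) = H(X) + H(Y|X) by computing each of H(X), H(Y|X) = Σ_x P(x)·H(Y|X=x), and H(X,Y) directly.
H(X) = 1.8665 bits, H(Y|X) = 0.9337 bits, H(X,Y) = 2.8003 bits

Marginal of X (row sums):
  P(X=0) = 7/31 + 1/31 + 3/31 = 11/31
  P(X=1) = 0 + 5/31 + 0 = 5/31
  P(X=2) = 1/31 + 2/31 + 8/31 = 11/31
  P(X=3) = 3/31 + 0 + 1/31 = 4/31
H(X) = -[(11/31)·log₂(11/31) + (5/31)·log₂(5/31) + (11/31)·log₂(11/31) + (4/31)·log₂(4/31)]
  = 0.530400 + 0.424559 + 0.530400 + 0.381187 = 1.8665 bits

H(Y|X) = Σ_x P(x)·H(Y|X=x):
  X=0: P(X=0) = 11/31, P(Y|X=0) = (7/11, 1/11, 3/11) → H(Y|X=0) = 1.240671
  X=1: P(X=1) = 5/31, P(Y|X=1) = (0, 1, 0) → H(Y|X=1) = 0.000000
  X=2: P(X=2) = 11/31, P(Y|X=2) = (1/11, 2/11, 8/11) → H(Y|X=2) = 1.095795
  X=3: P(X=3) = 4/31, P(Y|X=3) = (3/4, 0, 1/4) → H(Y|X=3) = 0.811278
H(Y|X) = (11/31)·1.240671 + (5/31)·0.000000 + (11/31)·1.095795 + (4/31)·0.811278 = 0.9337 bits

H(X,Y) = -Σ_{x,y} P(x,y) log₂ P(x,y). Per-cell terms -P(x,y)·log₂P(x,y):
  X=0: 0.484771, 0.159813, 0.326055
  X=1: 0.000000, 0.424559, 0.000000
  X=2: 0.159813, 0.255109, 0.504309
  X=3: 0.326055, 0.000000, 0.159813
  (cells with P = 0 contribute 0)
Sum of the 12 terms: H(X,Y) = 2.8003 bits

Chain rule check:
  H(X) + H(Y|X) = 1.8665 + 0.9337 = 2.8002 bits
  H(X,Y) = 2.8003 bits
✓ Chain rule verified (Δ = 0.0001 is 4-dp rounding noise: each of the three values was rounded independently).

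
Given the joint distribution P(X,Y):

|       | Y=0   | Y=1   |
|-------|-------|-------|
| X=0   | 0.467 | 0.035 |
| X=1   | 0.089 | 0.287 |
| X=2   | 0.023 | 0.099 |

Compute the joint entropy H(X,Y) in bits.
1.9652 bits

H(X,Y) = -Σ_{x,y} P(x,y) log₂ P(x,y). Per-cell terms -P(x,y)·log₂P(x,y):
  X=0: 0.51300, 0.16928
  X=1: 0.31061, 0.51685
  X=2: 0.12517, 0.33031
Sum of the 6 terms: H(X,Y) = 1.9652 bits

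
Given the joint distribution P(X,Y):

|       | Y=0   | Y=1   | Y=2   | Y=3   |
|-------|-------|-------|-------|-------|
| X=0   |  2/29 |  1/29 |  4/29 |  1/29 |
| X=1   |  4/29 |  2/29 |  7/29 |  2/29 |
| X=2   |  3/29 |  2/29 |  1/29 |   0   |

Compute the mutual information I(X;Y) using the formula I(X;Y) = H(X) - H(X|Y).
0.1125 bits

I(X;Y) = H(X) - H(X|Y)

Marginal of X (row sums):
  P(X=0) = 2/29 + 1/29 + 4/29 + 1/29 = 8/29
  P(X=1) = 4/29 + 2/29 + 7/29 + 2/29 = 15/29
  P(X=2) = 3/29 + 2/29 + 1/29 + 0 = 6/29
H(X) = -[(8/29)·log₂(8/29) + (15/29)·log₂(15/29) + (6/29)·log₂(6/29)]
  = 0.51255 + 0.49194 + 0.47028 = 1.4748 bits

Marginal of Y (column sums):
  P(Y=0) = 2/29 + 4/29 + 3/29 = 9/29
  P(Y=1) = 1/29 + 2/29 + 2/29 = 5/29
  P(Y=2) = 4/29 + 7/29 + 1/29 = 12/29
  P(Y=3) = 1/29 + 2/29 + 0 = 3/29
H(X|Y) = Σ_y P(y)·H(X|Y=y):
  Y=0: P(Y=0) = 9/29, P(X|Y=0) = (2/9, 4/9, 1/3) → H(X|Y=0) = 1.53049
  Y=1: P(Y=1) = 5/29, P(X|Y=1) = (1/5, 2/5, 2/5) → H(X|Y=1) = 1.52193
  Y=2: P(Y=2) = 12/29, P(X|Y=2) = (1/3, 7/12, 1/12) → H(X|Y=2) = 1.28067
  Y=3: P(Y=3) = 3/29, P(X|Y=3) = (1/3, 2/3, 0) → H(X|Y=3) = 0.91830
H(X|Y) = (9/29)·1.53049 + (5/29)·1.52193 + (12/29)·1.28067 + (3/29)·0.91830 = 1.3623 bits

I(X;Y) = H(X) - H(X|Y) = 1.4748 - 1.3623 = 0.1125 bits

Cross-check via I(X;Y) = H(X) + H(Y) - H(X,Y): computing H(Y) from the column sums and H(X,Y) from the 12 cells in the same way gives H(Y) = 1.8265 bits and H(X,Y) = 3.1888 bits, so
I(X;Y) = 1.4748 + 1.8265 - 3.1888 = 0.1125 bits ✓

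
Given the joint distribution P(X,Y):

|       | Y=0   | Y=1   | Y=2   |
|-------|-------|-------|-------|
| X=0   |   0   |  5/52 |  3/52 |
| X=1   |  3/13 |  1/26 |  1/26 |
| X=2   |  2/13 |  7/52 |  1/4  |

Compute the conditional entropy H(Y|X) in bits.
1.2974 bits

H(Y|X) = H(X,Y) - H(X)

H(X,Y) = -Σ_{x,y} P(x,y) log₂ P(x,y). Per-cell terms -P(x,y)·log₂P(x,y):
  X=0: 0.000000, 0.324857, 0.237431
  X=1: 0.488187, 0.180786, 0.180786
  X=2: 0.415452, 0.389454, 0.500000
  (cells with P = 0 contribute 0)
Sum of the 9 terms: H(X,Y) = 2.71695 bits

Marginal of X (row sums):
  P(X=0) = 0 + 5/52 + 3/52 = 2/13
  P(X=1) = 3/13 + 1/26 + 1/26 = 4/13
  P(X=2) = 2/13 + 7/52 + 1/4 = 7/13
H(X) = -[(2/13)·log₂(2/13) + (4/13)·log₂(4/13) + (7/13)·log₂(7/13)]
  = 0.415452 + 0.523212 + 0.480892 = 1.41956 bits

H(Y|X) = H(X,Y) - H(X) = 2.71695 - 1.41956 = 1.2974 bits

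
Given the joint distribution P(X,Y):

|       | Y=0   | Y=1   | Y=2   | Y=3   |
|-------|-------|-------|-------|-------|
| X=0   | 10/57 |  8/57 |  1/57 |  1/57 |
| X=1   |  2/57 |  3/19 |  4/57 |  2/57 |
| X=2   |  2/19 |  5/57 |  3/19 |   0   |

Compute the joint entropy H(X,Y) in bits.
3.1417 bits

H(X,Y) = -Σ_{x,y} P(x,y) log₂ P(x,y). Per-cell terms -P(x,y)·log₂P(x,y):
  X=0: 0.44052, 0.39760, 0.10233, 0.10233
  X=1: 0.16958, 0.42047, 0.26897, 0.16958
  X=2: 0.34189, 0.30798, 0.42047, 0.00000
  (cells with P = 0 contribute 0)
Sum of the 12 terms: H(X,Y) = 3.1417 bits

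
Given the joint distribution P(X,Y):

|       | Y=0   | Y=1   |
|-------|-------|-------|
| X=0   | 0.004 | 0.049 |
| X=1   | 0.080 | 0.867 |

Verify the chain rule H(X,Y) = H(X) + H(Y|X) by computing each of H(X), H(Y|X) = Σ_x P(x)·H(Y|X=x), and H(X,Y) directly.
H(X) = 0.2990 bits, H(Y|X) = 0.4161 bits, H(X,Y) = 0.7151 bits

Marginal of X (row sums):
  P(X=0) = 0.004 + 0.049 = 0.053
  P(X=1) = 0.080 + 0.867 = 0.947
H(X) = -[0.053·log₂(0.053) + 0.947·log₂(0.947)]
  = 0.2246 + 0.0744 = 0.2990 bits

H(Y|X) = Σ_x P(x)·H(Y|X=x):
  X=0: P(X=0) = 0.053, P(Y|X=0) = (4/53, 49/53) → H(Y|X=0) = 0.3860
  X=1: P(X=1) = 0.947, P(Y|X=1) = (80/947, 867/947) → H(Y|X=1) = 0.4178
H(Y|X) = 0.053·0.3860 + 0.947·0.4178 = 0.4161 bits

H(X,Y) = -Σ_{x,y} P(x,y) log₂ P(x,y). Per-cell terms -P(x,y)·log₂P(x,y):
  X=0: 0.0319, 0.2132
  X=1: 0.2915, 0.1785
Sum of the 4 terms: H(X,Y) = 0.7151 bits

Chain rule check:
  H(X) + H(Y|X) = 0.2990 + 0.4161 = 0.7151 bits
  H(X,Y) = 0.7151 bits
✓ Chain rule verified.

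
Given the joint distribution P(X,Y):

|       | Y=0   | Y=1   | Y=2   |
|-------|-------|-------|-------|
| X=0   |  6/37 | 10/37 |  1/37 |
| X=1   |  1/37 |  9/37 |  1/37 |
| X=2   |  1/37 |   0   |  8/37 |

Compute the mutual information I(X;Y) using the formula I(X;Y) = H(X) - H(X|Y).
0.5408 bits

I(X;Y) = H(X) - H(X|Y)

Marginal of X (row sums):
  P(X=0) = 6/37 + 10/37 + 1/37 = 17/37
  P(X=1) = 1/37 + 9/37 + 1/37 = 11/37
  P(X=2) = 1/37 + 0 + 8/37 = 9/37
H(X) = -[(17/37)·log₂(17/37) + (11/37)·log₂(11/37) + (9/37)·log₂(9/37)]
  = 0.5155 + 0.5203 + 0.4961 = 1.5319 bits

Marginal of Y (column sums):
  P(Y=0) = 6/37 + 1/37 + 1/37 = 8/37
  P(Y=1) = 10/37 + 9/37 + 0 = 19/37
  P(Y=2) = 1/37 + 1/37 + 8/37 = 10/37
H(X|Y) = Σ_y P(y)·H(X|Y=y):
  Y=0: P(Y=0) = 8/37, P(X|Y=0) = (3/4, 1/8, 1/8) → H(X|Y=0) = 1.0613
  Y=1: P(Y=1) = 19/37, P(X|Y=1) = (10/19, 9/19, 0) → H(X|Y=1) = 0.9980
  Y=2: P(Y=2) = 10/37, P(X|Y=2) = (1/10, 1/10, 4/5) → H(X|Y=2) = 0.9219
H(X|Y) = (8/37)·1.0613 + (19/37)·0.9980 + (10/37)·0.9219 = 0.9911 bits

I(X;Y) = H(X) - H(X|Y) = 1.5319 - 0.9911 = 0.5408 bits

Cross-check via I(X;Y) = H(X) + H(Y) - H(X,Y): computing H(Y) from the column sums and H(X,Y) from the 9 cells in the same way gives H(Y) = 1.4816 bits and H(X,Y) = 2.4727 bits, so
I(X;Y) = 1.5319 + 1.4816 - 2.4727 = 0.5408 bits ✓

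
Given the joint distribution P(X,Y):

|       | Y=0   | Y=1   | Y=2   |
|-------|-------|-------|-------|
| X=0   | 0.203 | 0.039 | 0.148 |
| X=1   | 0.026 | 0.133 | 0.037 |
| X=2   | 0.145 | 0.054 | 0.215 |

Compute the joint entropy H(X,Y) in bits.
2.8656 bits

H(X,Y) = -Σ_{x,y} P(x,y) log₂ P(x,y). Per-cell terms -P(x,y)·log₂P(x,y):
  X=0: 0.4670, 0.1825, 0.4079
  X=1: 0.1369, 0.3871, 0.1760
  X=2: 0.4040, 0.2274, 0.4768
Sum of the 9 terms: H(X,Y) = 2.8656 bits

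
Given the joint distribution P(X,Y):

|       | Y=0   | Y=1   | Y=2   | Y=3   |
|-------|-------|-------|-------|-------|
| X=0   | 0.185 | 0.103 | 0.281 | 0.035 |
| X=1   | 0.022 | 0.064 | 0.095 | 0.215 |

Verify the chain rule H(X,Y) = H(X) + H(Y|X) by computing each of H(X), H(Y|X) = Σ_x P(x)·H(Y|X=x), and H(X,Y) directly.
H(X) = 0.9686 bits, H(Y|X) = 1.6778 bits, H(X,Y) = 2.6464 bits

Marginal of X (row sums):
  P(X=0) = 0.185 + 0.103 + 0.281 + 0.035 = 0.604
  P(X=1) = 0.022 + 0.064 + 0.095 + 0.215 = 0.396
H(X) = -[0.604·log₂(0.604) + 0.396·log₂(0.396)]
  = 0.43934 + 0.52923 = 0.9686 bits

H(Y|X) = Σ_x P(x)·H(Y|X=x):
  X=0: P(X=0) = 0.604, P(Y|X=0) = (185/604, 103/604, 281/604, 35/604) → H(Y|X=0) = 1.70974
  X=1: P(X=1) = 0.396, P(Y|X=1) = (1/18, 16/99, 95/396, 215/396) → H(Y|X=1) = 1.62909
H(Y|X) = 0.604·1.70974 + 0.396·1.62909 = 1.6778 bits

H(X,Y) = -Σ_{x,y} P(x,y) log₂ P(x,y). Per-cell terms -P(x,y)·log₂P(x,y):
  X=0: 0.45036, 0.33777, 0.51461, 0.16928
  X=1: 0.12114, 0.25381, 0.32261, 0.47678
Sum of the 8 terms: H(X,Y) = 2.6464 bits

Chain rule check:
  H(X) + H(Y|X) = 0.9686 + 1.6778 = 2.6464 bits
  H(X,Y) = 2.6464 bits
✓ Chain rule verified.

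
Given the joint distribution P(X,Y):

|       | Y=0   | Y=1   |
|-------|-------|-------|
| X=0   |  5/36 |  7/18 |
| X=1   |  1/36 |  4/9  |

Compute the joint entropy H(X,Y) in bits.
1.5890 bits

H(X,Y) = -Σ_{x,y} P(x,y) log₂ P(x,y). Per-cell terms -P(x,y)·log₂P(x,y):
  X=0: 0.39556, 0.52989
  X=1: 0.14361, 0.51997
Sum of the 4 terms: H(X,Y) = 1.5890 bits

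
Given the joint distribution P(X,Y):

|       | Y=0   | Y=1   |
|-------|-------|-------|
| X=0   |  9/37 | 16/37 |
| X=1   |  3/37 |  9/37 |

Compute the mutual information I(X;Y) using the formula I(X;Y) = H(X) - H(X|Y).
0.0090 bits

I(X;Y) = H(X) - H(X|Y)

Marginal of X (row sums):
  P(X=0) = 9/37 + 16/37 = 25/37
  P(X=1) = 3/37 + 9/37 = 12/37
H(X) = -[(25/37)·log₂(25/37) + (12/37)·log₂(12/37)]
  = 0.382160 + 0.526862 = 0.909022 bits

Marginal of Y (column sums):
  P(Y=0) = 9/37 + 3/37 = 12/37
  P(Y=1) = 16/37 + 9/37 = 25/37
H(X|Y) = Σ_y P(y)·H(X|Y=y):
  Y=0: P(Y=0) = 12/37, P(X|Y=0) = (3/4, 1/4) → H(X|Y=0) = 0.811278
  Y=1: P(Y=1) = 25/37, P(X|Y=1) = (16/25, 9/25) → H(X|Y=1) = 0.942683
H(X|Y) = (12/37)·0.811278 + (25/37)·0.942683 = 0.900065 bits

I(X;Y) = H(X) - H(X|Y) = 0.909022 - 0.900065 = 0.0090 bits

Cross-check via I(X;Y) = H(X) + H(Y) - H(X,Y): computing H(Y) from the column sums and H(X,Y) from the 4 cells in the same way gives H(Y) = 0.909022 bits and H(X,Y) = 1.809087 bits, so
I(X;Y) = 0.909022 + 0.909022 - 1.809087 = 0.0090 bits ✓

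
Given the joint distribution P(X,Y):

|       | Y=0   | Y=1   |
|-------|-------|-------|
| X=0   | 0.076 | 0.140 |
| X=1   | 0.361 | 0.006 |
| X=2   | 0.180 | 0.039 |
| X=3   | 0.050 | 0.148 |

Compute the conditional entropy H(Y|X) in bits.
0.5557 bits

H(Y|X) = H(X,Y) - H(X)

H(X,Y) = -Σ_{x,y} P(x,y) log₂ P(x,y). Per-cell terms -P(x,y)·log₂P(x,y):
  X=0: 0.28256, 0.39711
  X=1: 0.53064, 0.04428
  X=2: 0.44531, 0.18253
  X=3: 0.21610, 0.40794
Sum of the 8 terms: H(X,Y) = 2.50647 bits

Marginal of X (row sums):
  P(X=0) = 0.076 + 0.140 = 0.216
  P(X=1) = 0.361 + 0.006 = 0.367
  P(X=2) = 0.180 + 0.039 = 0.219
  P(X=3) = 0.050 + 0.148 = 0.198
H(X) = -[0.216·log₂(0.216) + 0.367·log₂(0.367) + 0.219·log₂(0.219) + 0.198·log₂(0.198)]
  = 0.47755 + 0.53074 + 0.47983 + 0.46261 = 1.95073 bits

H(Y|X) = H(X,Y) - H(X) = 2.50647 - 1.95073 = 0.5557 bits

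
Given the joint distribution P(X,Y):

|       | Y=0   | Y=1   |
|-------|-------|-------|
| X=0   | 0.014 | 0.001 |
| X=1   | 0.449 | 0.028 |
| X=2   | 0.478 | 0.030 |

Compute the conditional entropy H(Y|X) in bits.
0.3235 bits

H(Y|X) = H(X,Y) - H(X)

H(X,Y) = -Σ_{x,y} P(x,y) log₂ P(x,y). Per-cell terms -P(x,y)·log₂P(x,y):
  X=0: 0.086218, 0.009966
  X=1: 0.518690, 0.144436
  X=2: 0.509031, 0.151767
Sum of the 6 terms: H(X,Y) = 1.420108 bits

Marginal of X (row sums):
  P(X=0) = 0.014 + 0.001 = 0.015
  P(X=1) = 0.449 + 0.028 = 0.477
  P(X=2) = 0.478 + 0.030 = 0.508
H(X) = -[0.015·log₂(0.015) + 0.477·log₂(0.477) + 0.508·log₂(0.508)]
  = 0.090883 + 0.509407 + 0.496367 = 1.096657 bits

H(Y|X) = H(X,Y) - H(X) = 1.420108 - 1.096657 = 0.3235 bits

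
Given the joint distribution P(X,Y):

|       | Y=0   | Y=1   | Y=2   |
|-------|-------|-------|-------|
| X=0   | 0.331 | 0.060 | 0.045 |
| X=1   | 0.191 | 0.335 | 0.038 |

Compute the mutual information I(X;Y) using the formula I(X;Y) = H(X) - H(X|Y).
0.1682 bits

I(X;Y) = H(X) - H(X|Y)

Marginal of X (row sums):
  P(X=0) = 0.331 + 0.060 + 0.045 = 0.436
  P(X=1) = 0.191 + 0.335 + 0.038 = 0.564
H(X) = -[0.436·log₂(0.436) + 0.564·log₂(0.564)]
  = 0.52215 + 0.46600 = 0.98815 bits

Marginal of Y (column sums):
  P(Y=0) = 0.331 + 0.191 = 0.522
  P(Y=1) = 0.060 + 0.335 = 0.395
  P(Y=2) = 0.045 + 0.038 = 0.083
H(X|Y) = Σ_y P(y)·H(X|Y=y):
  Y=0: P(Y=0) = 0.522, P(X|Y=0) = (331/522, 191/522) → H(X|Y=0) = 0.94747
  Y=1: P(Y=1) = 0.395, P(X|Y=1) = (12/79, 67/79) → H(X|Y=1) = 0.61457
  Y=2: P(Y=2) = 0.083, P(X|Y=2) = (45/83, 38/83) → H(X|Y=2) = 0.99486
H(X|Y) = 0.522·0.94747 + 0.395·0.61457 + 0.083·0.99486 = 0.81991 bits

I(X;Y) = H(X) - H(X|Y) = 0.98815 - 0.81991 = 0.1682 bits

Cross-check via I(X;Y) = H(X) + H(Y) - H(X,Y): computing H(Y) from the column sums and H(X,Y) from the 6 cells in the same way gives H(Y) = 1.31693 bits and H(X,Y) = 2.13684 bits, so
I(X;Y) = 0.98815 + 1.31693 - 2.13684 = 0.1682 bits ✓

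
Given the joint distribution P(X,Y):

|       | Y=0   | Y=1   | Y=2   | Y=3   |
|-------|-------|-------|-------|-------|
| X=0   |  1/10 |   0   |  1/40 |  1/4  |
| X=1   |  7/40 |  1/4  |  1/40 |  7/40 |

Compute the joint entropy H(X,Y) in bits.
2.4784 bits

H(X,Y) = -Σ_{x,y} P(x,y) log₂ P(x,y). Per-cell terms -P(x,y)·log₂P(x,y):
  X=0: 0.3322, 0.0000, 0.1330, 0.5000
  X=1: 0.4401, 0.5000, 0.1330, 0.4401
  (cells with P = 0 contribute 0)
Sum of the 8 terms: H(X,Y) = 2.4784 bits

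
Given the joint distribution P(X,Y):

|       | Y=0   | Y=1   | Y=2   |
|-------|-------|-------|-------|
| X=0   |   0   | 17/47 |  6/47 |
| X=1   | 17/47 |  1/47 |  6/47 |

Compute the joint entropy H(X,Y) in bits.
1.9377 bits

H(X,Y) = -Σ_{x,y} P(x,y) log₂ P(x,y). Per-cell terms -P(x,y)·log₂P(x,y):
  X=0: 0.00000, 0.53066, 0.37910
  X=1: 0.53066, 0.11818, 0.37910
  (cells with P = 0 contribute 0)
Sum of the 6 terms: H(X,Y) = 1.9377 bits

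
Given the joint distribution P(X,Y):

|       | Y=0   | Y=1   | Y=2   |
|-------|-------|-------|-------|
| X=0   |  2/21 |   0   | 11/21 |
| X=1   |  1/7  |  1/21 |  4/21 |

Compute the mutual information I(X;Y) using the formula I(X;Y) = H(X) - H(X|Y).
0.1299 bits

I(X;Y) = H(X) - H(X|Y)

Marginal of X (row sums):
  P(X=0) = 2/21 + 0 + 11/21 = 13/21
  P(X=1) = 1/7 + 1/21 + 4/21 = 8/21
H(X) = -[(13/21)·log₂(13/21) + (8/21)·log₂(8/21)]
  = 0.4283 + 0.5304 = 0.9587 bits

Marginal of Y (column sums):
  P(Y=0) = 2/21 + 1/7 = 5/21
  P(Y=1) = 0 + 1/21 = 1/21
  P(Y=2) = 11/21 + 4/21 = 5/7
H(X|Y) = Σ_y P(y)·H(X|Y=y):
  Y=0: P(Y=0) = 5/21, P(X|Y=0) = (2/5, 3/5) → H(X|Y=0) = 0.9710
  Y=1: P(Y=1) = 1/21, P(X|Y=1) = (0, 1) → H(X|Y=1) = 0.0000
  Y=2: P(Y=2) = 5/7, P(X|Y=2) = (11/15, 4/15) → H(X|Y=2) = 0.8366
H(X|Y) = (5/21)·0.9710 + (1/21)·0.0000 + (5/7)·0.8366 = 0.8288 bits

I(X;Y) = H(X) - H(X|Y) = 0.9587 - 0.8288 = 0.1299 bits

Cross-check via I(X;Y) = H(X) + H(Y) - H(X,Y): computing H(Y) from the column sums and H(X,Y) from the 6 cells in the same way gives H(Y) = 1.0488 bits and H(X,Y) = 1.8776 bits, so
I(X;Y) = 0.9587 + 1.0488 - 1.8776 = 0.1299 bits ✓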